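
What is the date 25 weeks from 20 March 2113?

September 11, 2113

Counting forward 25 weeks = 175 days from March 20, 2113.
March has 31 days, so 31 − 20 = 11 days remain after March 20, 2113; 175 − 11 = 164 left.
April 2113 has 30 days: 164 − 30 = 134 left.
May 2113 has 31 days: 134 − 31 = 103 left.
June 2113 has 30 days: 103 − 30 = 73 left.
July 2113 has 31 days: 73 − 31 = 42 left.
August 2113 has 31 days: 42 − 31 = 11 left.
11 days into September 2113 → September 11, 2113.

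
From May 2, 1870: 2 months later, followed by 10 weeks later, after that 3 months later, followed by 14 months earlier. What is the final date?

Adding 2 months from May 2, 1870:
month 5 + 2 = 7 → July 1870.
Day 2 is valid in July, giving July 2, 1870.
Adding 10 weeks (= 70 days) from July 2, 1870:
July has 31 days, so 31 − 2 = 29 days remain after July 2, 1870; 70 − 29 = 41 left.
August 1870 has 31 days: 41 − 31 = 10 left.
10 days into September 1870 → September 10, 1870.
Advancing 3 months from September 10, 1870:
month 9 + 3 = 12 → December 1870.
Day 10 is valid in December, giving December 10, 1870.
Subtracting 14 months from December 10, 1870:
month 12 − 14 = -2, which is month 10 of year 1869 → October 1869.
Day 10 is valid in October, giving October 10, 1869.

October 10, 1869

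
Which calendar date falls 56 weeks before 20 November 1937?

Subtracting 56 weeks = 392 days from November 20, 1937.
Going back 20 days from November 20, 1937 reaches the end of the previous month; 392 − 20 = 372 left.
October 1937 has 31 days: 372 − 31 = 341 left.
September 1937 has 30 days: 341 − 30 = 311 left.
August 1937 has 31 days: 311 − 31 = 280 left.
July 1937 has 31 days: 280 − 31 = 249 left.
June 1937 has 30 days: 249 − 30 = 219 left.
May 1937 has 31 days: 219 − 31 = 188 left.
April 1937 has 30 days: 188 − 30 = 158 left.
March 1937 has 31 days: 158 − 31 = 127 left.
February 1937 has 28 days (1937 is not a leap year): 127 − 28 = 99 left.
January 1937 has 31 days: 99 − 31 = 68 left.
December 1936 has 31 days: 68 − 31 = 37 left.
November 1936 has 30 days: 37 − 30 = 7 left.
October 1936 has 31 days; 31 − 7 = 24 → October 24, 1936.

October 24, 1936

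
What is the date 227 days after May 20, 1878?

January 2, 1879

Advancing 227 days from May 20, 1878.
May has 31 days, so 31 − 20 = 11 days remain after May 20, 1878; 227 − 11 = 216 left.
June 1878 has 30 days: 216 − 30 = 186 left.
July 1878 has 31 days: 186 − 31 = 155 left.
August 1878 has 31 days: 155 − 31 = 124 left.
September 1878 has 30 days: 124 − 30 = 94 left.
October 1878 has 31 days: 94 − 31 = 63 left.
November 1878 has 30 days: 63 − 30 = 33 left.
December 1878 has 31 days: 33 − 31 = 2 left.
2 days into January 1879 → January 2, 1879.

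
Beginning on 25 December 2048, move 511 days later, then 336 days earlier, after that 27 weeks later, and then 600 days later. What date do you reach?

August 16, 2051

Adding 511 days from December 25, 2048:
December has 31 days, so 31 − 25 = 6 days remain after December 25, 2048; 511 − 6 = 505 left.
January 2049 has 31 days: 505 − 31 = 474 left.
February 2049 has 28 days (2049 is not a leap year): 474 − 28 = 446 left.
March 2049 has 31 days: 446 − 31 = 415 left.
April 2049 has 30 days: 415 − 30 = 385 left.
May 2049 has 31 days: 385 − 31 = 354 left.
June 2049 has 30 days: 354 − 30 = 324 left.
July 2049 has 31 days: 324 − 31 = 293 left.
August 2049 has 31 days: 293 − 31 = 262 left.
September 2049 has 30 days: 262 − 30 = 232 left.
October 2049 has 31 days: 232 − 31 = 201 left.
November 2049 has 30 days: 201 − 30 = 171 left.
December 2049 has 31 days: 171 − 31 = 140 left.
January 2050 has 31 days: 140 − 31 = 109 left.
February 2050 has 28 days (2050 is not a leap year): 109 − 28 = 81 left.
March 2050 has 31 days: 81 − 31 = 50 left.
April 2050 has 30 days: 50 − 30 = 20 left.
20 days into May 2050 → May 20, 2050.
Counting back 336 days from May 20, 2050:
Going back 20 days from May 20, 2050 reaches the end of the previous month; 336 − 20 = 316 left.
April 2050 has 30 days: 316 − 30 = 286 left.
March 2050 has 31 days: 286 − 31 = 255 left.
February 2050 has 28 days (2050 is not a leap year): 255 − 28 = 227 left.
January 2050 has 31 days: 227 − 31 = 196 left.
December 2049 has 31 days: 196 − 31 = 165 left.
November 2049 has 30 days: 165 − 30 = 135 left.
October 2049 has 31 days: 135 − 31 = 104 left.
September 2049 has 30 days: 104 − 30 = 74 left.
August 2049 has 31 days: 74 − 31 = 43 left.
July 2049 has 31 days: 43 − 31 = 12 left.
June 2049 has 30 days; 30 − 12 = 18 → June 18, 2049.
Adding 27 weeks (= 189 days) from June 18, 2049:
June has 30 days, so 30 − 18 = 12 days remain after June 18, 2049; 189 − 12 = 177 left.
July 2049 has 31 days: 177 − 31 = 146 left.
August 2049 has 31 days: 146 − 31 = 115 left.
September 2049 has 30 days: 115 − 30 = 85 left.
October 2049 has 31 days: 85 − 31 = 54 left.
November 2049 has 30 days: 54 − 30 = 24 left.
24 days into December 2049 → December 24, 2049.
Advancing 600 days from December 24, 2049:
December has 31 days, so 31 − 24 = 7 days remain after December 24, 2049; 600 − 7 = 593 left.
January 2050 has 31 days: 593 − 31 = 562 left.
February 2050 has 28 days (2050 is not a leap year): 562 − 28 = 534 left.
March 2050 has 31 days: 534 − 31 = 503 left.
April 2050 has 30 days: 503 − 30 = 473 left.
May 2050 has 31 days: 473 − 31 = 442 left.
June 2050 has 30 days: 442 − 30 = 412 left.
July 2050 has 31 days: 412 − 31 = 381 left.
August 2050 has 31 days: 381 − 31 = 350 left.
September 2050 has 30 days: 350 − 30 = 320 left.
October 2050 has 31 days: 320 − 31 = 289 left.
November 2050 has 30 days: 289 − 30 = 259 left.
December 2050 has 31 days: 259 − 31 = 228 left.
January 2051 has 31 days: 228 − 31 = 197 left.
February 2051 has 28 days (2051 is not a leap year): 197 − 28 = 169 left.
March 2051 has 31 days: 169 − 31 = 138 left.
April 2051 has 30 days: 138 − 30 = 108 left.
May 2051 has 31 days: 108 − 31 = 77 left.
June 2051 has 30 days: 77 − 30 = 47 left.
July 2051 has 31 days: 47 − 31 = 16 left.
16 days into August 2051 → August 16, 2051.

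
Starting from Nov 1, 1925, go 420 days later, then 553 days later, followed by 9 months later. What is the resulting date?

April 1, 1929

Advancing 420 days from November 1, 1925:
November has 30 days, so 30 − 1 = 29 days remain after November 1, 1925; 420 − 29 = 391 left.
December 1925 has 31 days: 391 − 31 = 360 left.
January 1926 has 31 days: 360 − 31 = 329 left.
February 1926 has 28 days (1926 is not a leap year): 329 − 28 = 301 left.
March 1926 has 31 days: 301 − 31 = 270 left.
April 1926 has 30 days: 270 − 30 = 240 left.
May 1926 has 31 days: 240 − 31 = 209 left.
June 1926 has 30 days: 209 − 30 = 179 left.
July 1926 has 31 days: 179 − 31 = 148 left.
August 1926 has 31 days: 148 − 31 = 117 left.
September 1926 has 30 days: 117 − 30 = 87 left.
October 1926 has 31 days: 87 − 31 = 56 left.
November 1926 has 30 days: 56 − 30 = 26 left.
26 days into December 1926 → December 26, 1926.
Counting forward 553 days from December 26, 1926:
December has 31 days, so 31 − 26 = 5 days remain after December 26, 1926; 553 − 5 = 548 left.
January 1927 has 31 days: 548 − 31 = 517 left.
February 1927 has 28 days (1927 is not a leap year): 517 − 28 = 489 left.
March 1927 has 31 days: 489 − 31 = 458 left.
April 1927 has 30 days: 458 − 30 = 428 left.
May 1927 has 31 days: 428 − 31 = 397 left.
June 1927 has 30 days: 397 − 30 = 367 left.
July 1927 has 31 days: 367 − 31 = 336 left.
August 1927 has 31 days: 336 − 31 = 305 left.
September 1927 has 30 days: 305 − 30 = 275 left.
October 1927 has 31 days: 275 − 31 = 244 left.
November 1927 has 30 days: 244 − 30 = 214 left.
December 1927 has 31 days: 214 − 31 = 183 left.
January 1928 has 31 days: 183 − 31 = 152 left.
February 1928 has 29 days (1928 is a leap year): 152 − 29 = 123 left.
March 1928 has 31 days: 123 − 31 = 92 left.
April 1928 has 30 days: 92 − 30 = 62 left.
May 1928 has 31 days: 62 − 31 = 31 left.
June 1928 has 30 days: 31 − 30 = 1 left.
1 day into July 1928 → July 1, 1928.
Adding 9 months from July 1, 1928:
month 7 + 9 = 16, which is month 4 of year 1929 → April 1929.
Day 1 is valid in April, giving April 1, 1929.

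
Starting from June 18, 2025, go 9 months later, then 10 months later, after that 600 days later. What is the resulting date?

September 9, 2028

Advancing 9 months from June 18, 2025:
month 6 + 9 = 15, which is month 3 of year 2026 → March 2026.
Day 18 is valid in March, giving March 18, 2026.
Counting forward 10 months from March 18, 2026:
month 3 + 10 = 13, which is month 1 of year 2027 → January 2027.
Day 18 is valid in January, giving January 18, 2027.
Counting forward 600 days from January 18, 2027:
January has 31 days, so 31 − 18 = 13 days remain after January 18, 2027; 600 − 13 = 587 left.
February 2027 has 28 days (2027 is not a leap year): 587 − 28 = 559 left.
March 2027 has 31 days: 559 − 31 = 528 left.
April 2027 has 30 days: 528 − 30 = 498 left.
May 2027 has 31 days: 498 − 31 = 467 left.
June 2027 has 30 days: 467 − 30 = 437 left.
July 2027 has 31 days: 437 − 31 = 406 left.
August 2027 has 31 days: 406 − 31 = 375 left.
September 2027 has 30 days: 375 − 30 = 345 left.
October 2027 has 31 days: 345 − 31 = 314 left.
November 2027 has 30 days: 314 − 30 = 284 left.
December 2027 has 31 days: 284 − 31 = 253 left.
January 2028 has 31 days: 253 − 31 = 222 left.
February 2028 has 29 days (2028 is a leap year): 222 − 29 = 193 left.
March 2028 has 31 days: 193 − 31 = 162 left.
April 2028 has 30 days: 162 − 30 = 132 left.
May 2028 has 31 days: 132 − 31 = 101 left.
June 2028 has 30 days: 101 − 30 = 71 left.
July 2028 has 31 days: 71 − 31 = 40 left.
August 2028 has 31 days: 40 − 31 = 9 left.
9 days into September 2028 → September 9, 2028.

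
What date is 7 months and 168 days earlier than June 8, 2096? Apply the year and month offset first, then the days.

May 24, 2095

Going back 7 months and 168 days from June 8, 2096: first the month/year part, then the days.
month 6 − 7 = -1, which is month 11 of year 2095 → November 2095.
Day 8 is valid in November, giving November 8, 2095.
Now subtract 168 days from November 8, 2095.
Going back 8 days from November 8, 2095 reaches the end of the previous month; 168 − 8 = 160 left.
October 2095 has 31 days: 160 − 31 = 129 left.
September 2095 has 30 days: 129 − 30 = 99 left.
August 2095 has 31 days: 99 − 31 = 68 left.
July 2095 has 31 days: 68 − 31 = 37 left.
June 2095 has 30 days: 37 − 30 = 7 left.
May 2095 has 31 days; 31 − 7 = 24 → May 24, 2095.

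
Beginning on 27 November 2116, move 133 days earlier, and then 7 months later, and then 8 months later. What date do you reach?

Subtracting 133 days from November 27, 2116:
Going back 27 days from November 27, 2116 reaches the end of the previous month; 133 − 27 = 106 left.
October 2116 has 31 days: 106 − 31 = 75 left.
September 2116 has 30 days: 75 − 30 = 45 left.
August 2116 has 31 days: 45 − 31 = 14 left.
July 2116 has 31 days; 31 − 14 = 17 → July 17, 2116.
Adding 7 months from July 17, 2116:
month 7 + 7 = 14, which is month 2 of year 2117 → February 2117.
Day 17 is valid in February, giving February 17, 2117.
Adding 8 months from February 17, 2117:
month 2 + 8 = 10 → October 2117.
Day 17 is valid in October, giving October 17, 2117.

October 17, 2117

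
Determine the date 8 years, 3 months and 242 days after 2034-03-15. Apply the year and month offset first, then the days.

February 12, 2043

Adding 8 years, 3 months and 242 days from March 15, 2034: first the month/year part, then the days.
+8 years → 2042; month 3 + 3 = 6 → June 2042.
Day 15 is valid in June, giving June 15, 2042.
Now add 242 days from June 15, 2042.
June has 30 days, so 30 − 15 = 15 days remain after June 15, 2042; 242 − 15 = 227 left.
July 2042 has 31 days: 227 − 31 = 196 left.
August 2042 has 31 days: 196 − 31 = 165 left.
September 2042 has 30 days: 165 − 30 = 135 left.
October 2042 has 31 days: 135 − 31 = 104 left.
November 2042 has 30 days: 104 − 30 = 74 left.
December 2042 has 31 days: 74 − 31 = 43 left.
January 2043 has 31 days: 43 − 31 = 12 left.
12 days into February 2043 → February 12, 2043.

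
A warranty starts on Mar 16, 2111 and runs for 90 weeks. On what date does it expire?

Counting forward 90 weeks = 630 days from March 16, 2111.
March has 31 days, so 31 − 16 = 15 days remain after March 16, 2111; 630 − 15 = 615 left.
April 2111 has 30 days: 615 − 30 = 585 left.
May 2111 has 31 days: 585 − 31 = 554 left.
June 2111 has 30 days: 554 − 30 = 524 left.
July 2111 has 31 days: 524 − 31 = 493 left.
August 2111 has 31 days: 493 − 31 = 462 left.
September 2111 has 30 days: 462 − 30 = 432 left.
October 2111 has 31 days: 432 − 31 = 401 left.
November 2111 has 30 days: 401 − 30 = 371 left.
December 2111 has 31 days: 371 − 31 = 340 left.
January 2112 has 31 days: 340 − 31 = 309 left.
February 2112 has 29 days (2112 is a leap year): 309 − 29 = 280 left.
March 2112 has 31 days: 280 − 31 = 249 left.
April 2112 has 30 days: 249 − 30 = 219 left.
May 2112 has 31 days: 219 − 31 = 188 left.
June 2112 has 30 days: 188 − 30 = 158 left.
July 2112 has 31 days: 158 − 31 = 127 left.
August 2112 has 31 days: 127 − 31 = 96 left.
September 2112 has 30 days: 96 − 30 = 66 left.
October 2112 has 31 days: 66 − 31 = 35 left.
November 2112 has 30 days: 35 − 30 = 5 left.
5 days into December 2112 → December 5, 2112.

December 5, 2112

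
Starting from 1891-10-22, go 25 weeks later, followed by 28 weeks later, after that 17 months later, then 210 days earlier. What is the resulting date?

August 29, 1893

Counting forward 25 weeks (= 175 days) from October 22, 1891:
October has 31 days, so 31 − 22 = 9 days remain after October 22, 1891; 175 − 9 = 166 left.
November 1891 has 30 days: 166 − 30 = 136 left.
December 1891 has 31 days: 136 − 31 = 105 left.
January 1892 has 31 days: 105 − 31 = 74 left.
February 1892 has 29 days (1892 is a leap year): 74 − 29 = 45 left.
March 1892 has 31 days: 45 − 31 = 14 left.
14 days into April 1892 → April 14, 1892.
Counting forward 28 weeks (= 196 days) from April 14, 1892:
April has 30 days, so 30 − 14 = 16 days remain after April 14, 1892; 196 − 16 = 180 left.
May 1892 has 31 days: 180 − 31 = 149 left.
June 1892 has 30 days: 149 − 30 = 119 left.
July 1892 has 31 days: 119 − 31 = 88 left.
August 1892 has 31 days: 88 − 31 = 57 left.
September 1892 has 30 days: 57 − 30 = 27 left.
27 days into October 1892 → October 27, 1892.
Counting forward 17 months from October 27, 1892:
month 10 + 17 = 27, which is month 3 of year 1894 → March 1894.
Day 27 is valid in March, giving March 27, 1894.
Going back 210 days from March 27, 1894:
Going back 27 days from March 27, 1894 reaches the end of the previous month; 210 − 27 = 183 left.
February 1894 has 28 days (1894 is not a leap year): 183 − 28 = 155 left.
January 1894 has 31 days: 155 − 31 = 124 left.
December 1893 has 31 days: 124 − 31 = 93 left.
November 1893 has 30 days: 93 − 30 = 63 left.
October 1893 has 31 days: 63 − 31 = 32 left.
September 1893 has 30 days: 32 − 30 = 2 left.
August 1893 has 31 days; 31 − 2 = 29 → August 29, 1893.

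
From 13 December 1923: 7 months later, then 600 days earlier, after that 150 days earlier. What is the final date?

June 24, 1922

Advancing 7 months from December 13, 1923:
month 12 + 7 = 19, which is month 7 of year 1924 → July 1924.
Day 13 is valid in July, giving July 13, 1924.
Counting back 600 days from July 13, 1924:
Going back 13 days from July 13, 1924 reaches the end of the previous month; 600 − 13 = 587 left.
June 1924 has 30 days: 587 − 30 = 557 left.
May 1924 has 31 days: 557 − 31 = 526 left.
April 1924 has 30 days: 526 − 30 = 496 left.
March 1924 has 31 days: 496 − 31 = 465 left.
February 1924 has 29 days (1924 is a leap year): 465 − 29 = 436 left.
January 1924 has 31 days: 436 − 31 = 405 left.
December 1923 has 31 days: 405 − 31 = 374 left.
November 1923 has 30 days: 374 − 30 = 344 left.
October 1923 has 31 days: 344 − 31 = 313 left.
September 1923 has 30 days: 313 − 30 = 283 left.
August 1923 has 31 days: 283 − 31 = 252 left.
July 1923 has 31 days: 252 − 31 = 221 left.
June 1923 has 30 days: 221 − 30 = 191 left.
May 1923 has 31 days: 191 − 31 = 160 left.
April 1923 has 30 days: 160 − 30 = 130 left.
March 1923 has 31 days: 130 − 31 = 99 left.
February 1923 has 28 days (1923 is not a leap year): 99 − 28 = 71 left.
January 1923 has 31 days: 71 − 31 = 40 left.
December 1922 has 31 days: 40 − 31 = 9 left.
November 1922 has 30 days; 30 − 9 = 21 → November 21, 1922.
Going back 150 days from November 21, 1922:
Going back 21 days from November 21, 1922 reaches the end of the previous month; 150 − 21 = 129 left.
October 1922 has 31 days: 129 − 31 = 98 left.
September 1922 has 30 days: 98 − 30 = 68 left.
August 1922 has 31 days: 68 − 31 = 37 left.
July 1922 has 31 days: 37 − 31 = 6 left.
June 1922 has 30 days; 30 − 6 = 24 → June 24, 1922.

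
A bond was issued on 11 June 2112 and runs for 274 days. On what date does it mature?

Advancing 274 days from June 11, 2112.
June has 30 days, so 30 − 11 = 19 days remain after June 11, 2112; 274 − 19 = 255 left.
July 2112 has 31 days: 255 − 31 = 224 left.
August 2112 has 31 days: 224 − 31 = 193 left.
September 2112 has 30 days: 193 − 30 = 163 left.
October 2112 has 31 days: 163 − 31 = 132 left.
November 2112 has 30 days: 132 − 30 = 102 left.
December 2112 has 31 days: 102 − 31 = 71 left.
January 2113 has 31 days: 71 − 31 = 40 left.
February 2113 has 28 days (2113 is not a leap year): 40 − 28 = 12 left.
12 days into March 2113 → March 12, 2113.

March 12, 2113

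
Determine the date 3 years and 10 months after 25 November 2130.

Advancing 3 years and 10 months from November 25, 2130.
+3 years → 2133; month 11 + 10 = 21, which is month 9 of year 2134 → September 2134.
Day 25 is valid in September, giving September 25, 2134.

September 25, 2134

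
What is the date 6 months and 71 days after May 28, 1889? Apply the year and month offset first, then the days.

Advancing 6 months and 71 days from May 28, 1889: first the month/year part, then the days.
month 5 + 6 = 11 → November 1889.
Day 28 is valid in November, giving November 28, 1889.
Now add 71 days from November 28, 1889.
November has 30 days, so 30 − 28 = 2 days remain after November 28, 1889; 71 − 2 = 69 left.
December 1889 has 31 days: 69 − 31 = 38 left.
January 1890 has 31 days: 38 − 31 = 7 left.
7 days into February 1890 → February 7, 1890.

February 7, 1890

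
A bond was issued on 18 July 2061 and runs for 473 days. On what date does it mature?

Adding 473 days from July 18, 2061.
July has 31 days, so 31 − 18 = 13 days remain after July 18, 2061; 473 − 13 = 460 left.
August 2061 has 31 days: 460 − 31 = 429 left.
September 2061 has 30 days: 429 − 30 = 399 left.
October 2061 has 31 days: 399 − 31 = 368 left.
November 2061 has 30 days: 368 − 30 = 338 left.
December 2061 has 31 days: 338 − 31 = 307 left.
January 2062 has 31 days: 307 − 31 = 276 left.
February 2062 has 28 days (2062 is not a leap year): 276 − 28 = 248 left.
March 2062 has 31 days: 248 − 31 = 217 left.
April 2062 has 30 days: 217 − 30 = 187 left.
May 2062 has 31 days: 187 − 31 = 156 left.
June 2062 has 30 days: 156 − 30 = 126 left.
July 2062 has 31 days: 126 − 31 = 95 left.
August 2062 has 31 days: 95 − 31 = 64 left.
September 2062 has 30 days: 64 − 30 = 34 left.
October 2062 has 31 days: 34 − 31 = 3 left.
3 days into November 2062 → November 3, 2062.

November 3, 2062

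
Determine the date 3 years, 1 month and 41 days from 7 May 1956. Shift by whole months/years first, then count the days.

Counting forward 3 years, 1 month and 41 days from May 7, 1956: first the month/year part, then the days.
+3 years → 1959; month 5 + 1 = 6 → June 1959.
Day 7 is valid in June, giving June 7, 1959.
Now add 41 days from June 7, 1959.
June has 30 days, so 30 − 7 = 23 days remain after June 7, 1959; 41 − 23 = 18 left.
18 days into July 1959 → July 18, 1959.

July 18, 1959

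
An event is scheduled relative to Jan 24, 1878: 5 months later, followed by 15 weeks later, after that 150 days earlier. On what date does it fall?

May 10, 1878

Advancing 5 months from January 24, 1878:
month 1 + 5 = 6 → June 1878.
Day 24 is valid in June, giving June 24, 1878.
Advancing 15 weeks (= 105 days) from June 24, 1878:
June has 30 days, so 30 − 24 = 6 days remain after June 24, 1878; 105 − 6 = 99 left.
July 1878 has 31 days: 99 − 31 = 68 left.
August 1878 has 31 days: 68 − 31 = 37 left.
September 1878 has 30 days: 37 − 30 = 7 left.
7 days into October 1878 → October 7, 1878.
Subtracting 150 days from October 7, 1878:
Going back 7 days from October 7, 1878 reaches the end of the previous month; 150 − 7 = 143 left.
September 1878 has 30 days: 143 − 30 = 113 left.
August 1878 has 31 days: 113 − 31 = 82 left.
July 1878 has 31 days: 82 − 31 = 51 left.
June 1878 has 30 days: 51 − 30 = 21 left.
May 1878 has 31 days; 31 − 21 = 10 → May 10, 1878.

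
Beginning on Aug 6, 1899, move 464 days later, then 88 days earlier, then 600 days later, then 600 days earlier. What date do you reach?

August 17, 1900

Counting forward 464 days from August 6, 1899:
August has 31 days, so 31 − 6 = 25 days remain after August 6, 1899; 464 − 25 = 439 left.
September 1899 has 30 days: 439 − 30 = 409 left.
October 1899 has 31 days: 409 − 31 = 378 left.
November 1899 has 30 days: 378 − 30 = 348 left.
December 1899 has 31 days: 348 − 31 = 317 left.
January 1900 has 31 days: 317 − 31 = 286 left.
February 1900 has 28 days (1900 is not a leap year (divisible by 100 but not 400)): 286 − 28 = 258 left.
March 1900 has 31 days: 258 − 31 = 227 left.
April 1900 has 30 days: 227 − 30 = 197 left.
May 1900 has 31 days: 197 − 31 = 166 left.
June 1900 has 30 days: 166 − 30 = 136 left.
July 1900 has 31 days: 136 − 31 = 105 left.
August 1900 has 31 days: 105 − 31 = 74 left.
September 1900 has 30 days: 74 − 30 = 44 left.
October 1900 has 31 days: 44 − 31 = 13 left.
13 days into November 1900 → November 13, 1900.
Subtracting 88 days from November 13, 1900:
Going back 13 days from November 13, 1900 reaches the end of the previous month; 88 − 13 = 75 left.
October 1900 has 31 days: 75 − 31 = 44 left.
September 1900 has 30 days: 44 − 30 = 14 left.
August 1900 has 31 days; 31 − 14 = 17 → August 17, 1900.
Adding 600 days from August 17, 1900:
August has 31 days, so 31 − 17 = 14 days remain after August 17, 1900; 600 − 14 = 586 left.
September 1900 has 30 days: 586 − 30 = 556 left.
October 1900 has 31 days: 556 − 31 = 525 left.
November 1900 has 30 days: 525 − 30 = 495 left.
December 1900 has 31 days: 495 − 31 = 464 left.
January 1901 has 31 days: 464 − 31 = 433 left.
February 1901 has 28 days (1901 is not a leap year): 433 − 28 = 405 left.
March 1901 has 31 days: 405 − 31 = 374 left.
April 1901 has 30 days: 374 − 30 = 344 left.
May 1901 has 31 days: 344 − 31 = 313 left.
June 1901 has 30 days: 313 − 30 = 283 left.
July 1901 has 31 days: 283 − 31 = 252 left.
August 1901 has 31 days: 252 − 31 = 221 left.
September 1901 has 30 days: 221 − 30 = 191 left.
October 1901 has 31 days: 191 − 31 = 160 left.
November 1901 has 30 days: 160 − 30 = 130 left.
December 1901 has 31 days: 130 − 31 = 99 left.
January 1902 has 31 days: 99 − 31 = 68 left.
February 1902 has 28 days (1902 is not a leap year): 68 − 28 = 40 left.
March 1902 has 31 days: 40 − 31 = 9 left.
9 days into April 1902 → April 9, 1902.
Counting back 600 days from April 9, 1902:
Going back 9 days from April 9, 1902 reaches the end of the previous month; 600 − 9 = 591 left.
March 1902 has 31 days: 591 − 31 = 560 left.
February 1902 has 28 days (1902 is not a leap year): 560 − 28 = 532 left.
January 1902 has 31 days: 532 − 31 = 501 left.
December 1901 has 31 days: 501 − 31 = 470 left.
November 1901 has 30 days: 470 − 30 = 440 left.
October 1901 has 31 days: 440 − 31 = 409 left.
September 1901 has 30 days: 409 − 30 = 379 left.
August 1901 has 31 days: 379 − 31 = 348 left.
July 1901 has 31 days: 348 − 31 = 317 left.
June 1901 has 30 days: 317 − 30 = 287 left.
May 1901 has 31 days: 287 − 31 = 256 left.
April 1901 has 30 days: 256 − 30 = 226 left.
March 1901 has 31 days: 226 − 31 = 195 left.
February 1901 has 28 days (1901 is not a leap year): 195 − 28 = 167 left.
January 1901 has 31 days: 167 − 31 = 136 left.
December 1900 has 31 days: 136 − 31 = 105 left.
November 1900 has 30 days: 105 − 30 = 75 left.
October 1900 has 31 days: 75 − 31 = 44 left.
September 1900 has 30 days: 44 − 30 = 14 left.
August 1900 has 31 days; 31 − 14 = 17 → August 17, 1900.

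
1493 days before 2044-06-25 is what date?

Subtracting 1493 days from June 25, 2044.
Going back 25 days from June 25, 2044 reaches the end of the previous month; 1493 − 25 = 1468 left.
May 2044 has 31 days: 1468 − 31 = 1437 left.
April 2044 has 30 days: 1437 − 30 = 1407 left.
March 2044 has 31 days: 1407 − 31 = 1376 left.
February 2044 has 29 days (2044 is a leap year): 1376 − 29 = 1347 left.
January 2044 has 31 days: 1347 − 31 = 1316 left.
December 2043 has 31 days: 1316 − 31 = 1285 left.
November 2043 has 30 days: 1285 − 30 = 1255 left.
October 2043 has 31 days: 1255 − 31 = 1224 left.
September 2043 has 30 days: 1224 − 30 = 1194 left.
August 2043 has 31 days: 1194 − 31 = 1163 left.
July 2043 has 31 days: 1163 − 31 = 1132 left.
June 2043 has 30 days: 1132 − 30 = 1102 left.
May 2043 has 31 days: 1102 − 31 = 1071 left.
April 2043 has 30 days: 1071 − 30 = 1041 left.
March 2043 has 31 days: 1041 − 31 = 1010 left.
February 2043 has 28 days (2043 is not a leap year): 1010 − 28 = 982 left.
January 2043 has 31 days: 982 − 31 = 951 left.
December 2042 has 31 days: 951 − 31 = 920 left.
November 2042 has 30 days: 920 − 30 = 890 left.
October 2042 has 31 days: 890 − 31 = 859 left.
September 2042 has 30 days: 859 − 30 = 829 left.
August 2042 has 31 days: 829 − 31 = 798 left.
July 2042 has 31 days: 798 − 31 = 767 left.
June 2042 has 30 days: 767 − 30 = 737 left.
May 2042 has 31 days: 737 − 31 = 706 left.
April 2042 has 30 days: 706 − 30 = 676 left.
March 2042 has 31 days: 676 − 31 = 645 left.
February 2042 has 28 days (2042 is not a leap year): 645 − 28 = 617 left.
January 2042 has 31 days: 617 − 31 = 586 left.
December 2041 has 31 days: 586 − 31 = 555 left.
November 2041 has 30 days: 555 − 30 = 525 left.
October 2041 has 31 days: 525 − 31 = 494 left.
September 2041 has 30 days: 494 − 30 = 464 left.
August 2041 has 31 days: 464 − 31 = 433 left.
July 2041 has 31 days: 433 − 31 = 402 left.
June 2041 has 30 days: 402 − 30 = 372 left.
May 2041 has 31 days: 372 − 31 = 341 left.
April 2041 has 30 days: 341 − 30 = 311 left.
March 2041 has 31 days: 311 − 31 = 280 left.
February 2041 has 28 days (2041 is not a leap year): 280 − 28 = 252 left.
January 2041 has 31 days: 252 − 31 = 221 left.
December 2040 has 31 days: 221 − 31 = 190 left.
November 2040 has 30 days: 190 − 30 = 160 left.
October 2040 has 31 days: 160 − 31 = 129 left.
September 2040 has 30 days: 129 − 30 = 99 left.
August 2040 has 31 days: 99 − 31 = 68 left.
July 2040 has 31 days: 68 − 31 = 37 left.
June 2040 has 30 days: 37 − 30 = 7 left.
May 2040 has 31 days; 31 − 7 = 24 → May 24, 2040.

May 24, 2040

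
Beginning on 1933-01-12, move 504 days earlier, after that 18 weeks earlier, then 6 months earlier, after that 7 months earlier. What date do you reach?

Going back 504 days from January 12, 1933:
Going back 12 days from January 12, 1933 reaches the end of the previous month; 504 − 12 = 492 left.
December 1932 has 31 days: 492 − 31 = 461 left.
November 1932 has 30 days: 461 − 30 = 431 left.
October 1932 has 31 days: 431 − 31 = 400 left.
September 1932 has 30 days: 400 − 30 = 370 left.
August 1932 has 31 days: 370 − 31 = 339 left.
July 1932 has 31 days: 339 − 31 = 308 left.
June 1932 has 30 days: 308 − 30 = 278 left.
May 1932 has 31 days: 278 − 31 = 247 left.
April 1932 has 30 days: 247 − 30 = 217 left.
March 1932 has 31 days: 217 − 31 = 186 left.
February 1932 has 29 days (1932 is a leap year): 186 − 29 = 157 left.
January 1932 has 31 days: 157 − 31 = 126 left.
December 1931 has 31 days: 126 − 31 = 95 left.
November 1931 has 30 days: 95 − 30 = 65 left.
October 1931 has 31 days: 65 − 31 = 34 left.
September 1931 has 30 days: 34 − 30 = 4 left.
August 1931 has 31 days; 31 − 4 = 27 → August 27, 1931.
Subtracting 18 weeks (= 126 days) from August 27, 1931:
Going back 27 days from August 27, 1931 reaches the end of the previous month; 126 − 27 = 99 left.
July 1931 has 31 days: 99 − 31 = 68 left.
June 1931 has 30 days: 68 − 30 = 38 left.
May 1931 has 31 days: 38 − 31 = 7 left.
April 1931 has 30 days; 30 − 7 = 23 → April 23, 1931.
Going back 6 months from April 23, 1931:
month 4 − 6 = -2, which is month 10 of year 1930 → October 1930.
Day 23 is valid in October, giving October 23, 1930.
Going back 7 months from October 23, 1930:
month 10 − 7 = 3 → March 1930.
Day 23 is valid in March, giving March 23, 1930.

March 23, 1930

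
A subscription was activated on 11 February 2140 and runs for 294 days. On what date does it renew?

Advancing 294 days from February 11, 2140.
February has 29 days, so 29 − 11 = 18 days remain after February 11, 2140; 294 − 18 = 276 left.
March 2140 has 31 days: 276 − 31 = 245 left.
April 2140 has 30 days: 245 − 30 = 215 left.
May 2140 has 31 days: 215 − 31 = 184 left.
June 2140 has 30 days: 184 − 30 = 154 left.
July 2140 has 31 days: 154 − 31 = 123 left.
August 2140 has 31 days: 123 − 31 = 92 left.
September 2140 has 30 days: 92 − 30 = 62 left.
October 2140 has 31 days: 62 − 31 = 31 left.
November 2140 has 30 days: 31 − 30 = 1 left.
1 day into December 2140 → December 1, 2140.

December 1, 2140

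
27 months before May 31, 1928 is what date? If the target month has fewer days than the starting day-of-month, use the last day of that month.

February 28, 1926

Counting back 27 months from May 31, 1928.
month 5 − 27 = -22, which is month 2 of year 1926 → February 1926.
February 1926 has only 28 days (1926 is not a leap year — relevant if February), and the start was day 31, so the date clamps to February 28, 1926.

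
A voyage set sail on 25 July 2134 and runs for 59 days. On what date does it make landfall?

September 22, 2134

Counting forward 59 days from July 25, 2134.
July has 31 days, so 31 − 25 = 6 days remain after July 25, 2134; 59 − 6 = 53 left.
August 2134 has 31 days: 53 − 31 = 22 left.
22 days into September 2134 → September 22, 2134.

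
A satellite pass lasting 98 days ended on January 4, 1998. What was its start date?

September 28, 1997

Counting back 98 days from January 4, 1998.
Going back 4 days from January 4, 1998 reaches the end of the previous month; 98 − 4 = 94 left.
December 1997 has 31 days: 94 − 31 = 63 left.
November 1997 has 30 days: 63 − 30 = 33 left.
October 1997 has 31 days: 33 − 31 = 2 left.
September 1997 has 30 days; 30 − 2 = 28 → September 28, 1997.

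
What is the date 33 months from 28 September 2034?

June 28, 2037

Counting forward 33 months from September 28, 2034.
month 9 + 33 = 42, which is month 6 of year 2037 → June 2037.
Day 28 is valid in June, giving June 28, 2037.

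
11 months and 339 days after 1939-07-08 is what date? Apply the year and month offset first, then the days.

May 13, 1941

Adding 11 months and 339 days from July 8, 1939: first the month/year part, then the days.
month 7 + 11 = 18, which is month 6 of year 1940 → June 1940.
Day 8 is valid in June, giving June 8, 1940.
Now add 339 days from June 8, 1940.
June has 30 days, so 30 − 8 = 22 days remain after June 8, 1940; 339 − 22 = 317 left.
July 1940 has 31 days: 317 − 31 = 286 left.
August 1940 has 31 days: 286 − 31 = 255 left.
September 1940 has 30 days: 255 − 30 = 225 left.
October 1940 has 31 days: 225 − 31 = 194 left.
November 1940 has 30 days: 194 − 30 = 164 left.
December 1940 has 31 days: 164 − 31 = 133 left.
January 1941 has 31 days: 133 − 31 = 102 left.
February 1941 has 28 days (1941 is not a leap year): 102 − 28 = 74 left.
March 1941 has 31 days: 74 − 31 = 43 left.
April 1941 has 30 days: 43 − 30 = 13 left.
13 days into May 1941 → May 13, 1941.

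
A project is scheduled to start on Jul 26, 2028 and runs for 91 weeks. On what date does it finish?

April 24, 2030

Counting forward 91 weeks = 637 days from July 26, 2028.
July has 31 days, so 31 − 26 = 5 days remain after July 26, 2028; 637 − 5 = 632 left.
August 2028 has 31 days: 632 − 31 = 601 left.
September 2028 has 30 days: 601 − 30 = 571 left.
October 2028 has 31 days: 571 − 31 = 540 left.
November 2028 has 30 days: 540 − 30 = 510 left.
December 2028 has 31 days: 510 − 31 = 479 left.
January 2029 has 31 days: 479 − 31 = 448 left.
February 2029 has 28 days (2029 is not a leap year): 448 − 28 = 420 left.
March 2029 has 31 days: 420 − 31 = 389 left.
April 2029 has 30 days: 389 − 30 = 359 left.
May 2029 has 31 days: 359 − 31 = 328 left.
June 2029 has 30 days: 328 − 30 = 298 left.
July 2029 has 31 days: 298 − 31 = 267 left.
August 2029 has 31 days: 267 − 31 = 236 left.
September 2029 has 30 days: 236 − 30 = 206 left.
October 2029 has 31 days: 206 − 31 = 175 left.
November 2029 has 30 days: 175 − 30 = 145 left.
December 2029 has 31 days: 145 − 31 = 114 left.
January 2030 has 31 days: 114 − 31 = 83 left.
February 2030 has 28 days (2030 is not a leap year): 83 − 28 = 55 left.
March 2030 has 31 days: 55 − 31 = 24 left.
24 days into April 2030 → April 24, 2030.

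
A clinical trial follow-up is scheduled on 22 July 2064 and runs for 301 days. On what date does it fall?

Counting forward 301 days from July 22, 2064.
July has 31 days, so 31 − 22 = 9 days remain after July 22, 2064; 301 − 9 = 292 left.
August 2064 has 31 days: 292 − 31 = 261 left.
September 2064 has 30 days: 261 − 30 = 231 left.
October 2064 has 31 days: 231 − 31 = 200 left.
November 2064 has 30 days: 200 − 30 = 170 left.
December 2064 has 31 days: 170 − 31 = 139 left.
January 2065 has 31 days: 139 − 31 = 108 left.
February 2065 has 28 days (2065 is not a leap year): 108 − 28 = 80 left.
March 2065 has 31 days: 80 − 31 = 49 left.
April 2065 has 30 days: 49 − 30 = 19 left.
19 days into May 2065 → May 19, 2065.

May 19, 2065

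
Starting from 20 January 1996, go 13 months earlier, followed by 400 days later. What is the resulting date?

Subtracting 13 months from January 20, 1996:
month 1 − 13 = -12, which is month 12 of year 1994 → December 1994.
Day 20 is valid in December, giving December 20, 1994.
Counting forward 400 days from December 20, 1994:
December has 31 days, so 31 − 20 = 11 days remain after December 20, 1994; 400 − 11 = 389 left.
January 1995 has 31 days: 389 − 31 = 358 left.
February 1995 has 28 days (1995 is not a leap year): 358 − 28 = 330 left.
March 1995 has 31 days: 330 − 31 = 299 left.
April 1995 has 30 days: 299 − 30 = 269 left.
May 1995 has 31 days: 269 − 31 = 238 left.
June 1995 has 30 days: 238 − 30 = 208 left.
July 1995 has 31 days: 208 − 31 = 177 left.
August 1995 has 31 days: 177 − 31 = 146 left.
September 1995 has 30 days: 146 − 30 = 116 left.
October 1995 has 31 days: 116 − 31 = 85 left.
November 1995 has 30 days: 85 − 30 = 55 left.
December 1995 has 31 days: 55 − 31 = 24 left.
24 days into January 1996 → January 24, 1996.

January 24, 1996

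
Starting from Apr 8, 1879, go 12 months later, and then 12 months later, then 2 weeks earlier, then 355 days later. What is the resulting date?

March 15, 1882

Advancing 12 months from April 8, 1879:
month 4 + 12 = 16, which is month 4 of year 1880 → April 1880.
Day 8 is valid in April, giving April 8, 1880.
Advancing 12 months from April 8, 1880:
month 4 + 12 = 16, which is month 4 of year 1881 → April 1881.
Day 8 is valid in April, giving April 8, 1881.
Counting back 2 weeks (= 14 days) from April 8, 1881:
Going back 8 days from April 8, 1881 reaches the end of the previous month; 14 − 8 = 6 left.
March 1881 has 31 days; 31 − 6 = 25 → March 25, 1881.
Counting forward 355 days from March 25, 1881:
March has 31 days, so 31 − 25 = 6 days remain after March 25, 1881; 355 − 6 = 349 left.
April 1881 has 30 days: 349 − 30 = 319 left.
May 1881 has 31 days: 319 − 31 = 288 left.
June 1881 has 30 days: 288 − 30 = 258 left.
July 1881 has 31 days: 258 − 31 = 227 left.
August 1881 has 31 days: 227 − 31 = 196 left.
September 1881 has 30 days: 196 − 30 = 166 left.
October 1881 has 31 days: 166 − 31 = 135 left.
November 1881 has 30 days: 135 − 30 = 105 left.
December 1881 has 31 days: 105 − 31 = 74 left.
January 1882 has 31 days: 74 − 31 = 43 left.
February 1882 has 28 days (1882 is not a leap year): 43 − 28 = 15 left.
15 days into March 1882 → March 15, 1882.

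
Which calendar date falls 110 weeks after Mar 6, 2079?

Adding 110 weeks = 770 days from March 6, 2079.
March has 31 days, so 31 − 6 = 25 days remain after March 6, 2079; 770 − 25 = 745 left.
April 2079 has 30 days: 745 − 30 = 715 left.
May 2079 has 31 days: 715 − 31 = 684 left.
June 2079 has 30 days: 684 − 30 = 654 left.
July 2079 has 31 days: 654 − 31 = 623 left.
August 2079 has 31 days: 623 − 31 = 592 left.
September 2079 has 30 days: 592 − 30 = 562 left.
October 2079 has 31 days: 562 − 31 = 531 left.
November 2079 has 30 days: 531 − 30 = 501 left.
December 2079 has 31 days: 501 − 31 = 470 left.
January 2080 has 31 days: 470 − 31 = 439 left.
February 2080 has 29 days (2080 is a leap year): 439 − 29 = 410 left.
March 2080 has 31 days: 410 − 31 = 379 left.
April 2080 has 30 days: 379 − 30 = 349 left.
May 2080 has 31 days: 349 − 31 = 318 left.
June 2080 has 30 days: 318 − 30 = 288 left.
July 2080 has 31 days: 288 − 31 = 257 left.
August 2080 has 31 days: 257 − 31 = 226 left.
September 2080 has 30 days: 226 − 30 = 196 left.
October 2080 has 31 days: 196 − 31 = 165 left.
November 2080 has 30 days: 165 − 30 = 135 left.
December 2080 has 31 days: 135 − 31 = 104 left.
January 2081 has 31 days: 104 − 31 = 73 left.
February 2081 has 28 days (2081 is not a leap year): 73 − 28 = 45 left.
March 2081 has 31 days: 45 − 31 = 14 left.
14 days into April 2081 → April 14, 2081.

April 14, 2081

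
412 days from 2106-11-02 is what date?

December 19, 2107

Counting forward 412 days from November 2, 2106.
November has 30 days, so 30 − 2 = 28 days remain after November 2, 2106; 412 − 28 = 384 left.
December 2106 has 31 days: 384 − 31 = 353 left.
January 2107 has 31 days: 353 − 31 = 322 left.
February 2107 has 28 days (2107 is not a leap year): 322 − 28 = 294 left.
March 2107 has 31 days: 294 − 31 = 263 left.
April 2107 has 30 days: 263 − 30 = 233 left.
May 2107 has 31 days: 233 − 31 = 202 left.
June 2107 has 30 days: 202 − 30 = 172 left.
July 2107 has 31 days: 172 − 31 = 141 left.
August 2107 has 31 days: 141 − 31 = 110 left.
September 2107 has 30 days: 110 − 30 = 80 left.
October 2107 has 31 days: 80 − 31 = 49 left.
November 2107 has 30 days: 49 − 30 = 19 left.
19 days into December 2107 → December 19, 2107.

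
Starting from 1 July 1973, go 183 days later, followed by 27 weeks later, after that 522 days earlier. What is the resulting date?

February 1, 1973

Counting forward 183 days from July 1, 1973:
July has 31 days, so 31 − 1 = 30 days remain after July 1, 1973; 183 − 30 = 153 left.
August 1973 has 31 days: 153 − 31 = 122 left.
September 1973 has 30 days: 122 − 30 = 92 left.
October 1973 has 31 days: 92 − 31 = 61 left.
November 1973 has 30 days: 61 − 30 = 31 left.
31 days into December 1973 → December 31, 1973.
Advancing 27 weeks (= 189 days) from December 31, 1973:
December has 31 days, so 31 − 31 = 0 days remain after December 31, 1973; 189 − 0 = 189 left.
January 1974 has 31 days: 189 − 31 = 158 left.
February 1974 has 28 days (1974 is not a leap year): 158 − 28 = 130 left.
March 1974 has 31 days: 130 − 31 = 99 left.
April 1974 has 30 days: 99 − 30 = 69 left.
May 1974 has 31 days: 69 − 31 = 38 left.
June 1974 has 30 days: 38 − 30 = 8 left.
8 days into July 1974 → July 8, 1974.
Counting back 522 days from July 8, 1974:
Going back 8 days from July 8, 1974 reaches the end of the previous month; 522 − 8 = 514 left.
June 1974 has 30 days: 514 − 30 = 484 left.
May 1974 has 31 days: 484 − 31 = 453 left.
April 1974 has 30 days: 453 − 30 = 423 left.
March 1974 has 31 days: 423 − 31 = 392 left.
February 1974 has 28 days (1974 is not a leap year): 392 − 28 = 364 left.
January 1974 has 31 days: 364 − 31 = 333 left.
December 1973 has 31 days: 333 − 31 = 302 left.
November 1973 has 30 days: 302 − 30 = 272 left.
October 1973 has 31 days: 272 − 31 = 241 left.
September 1973 has 30 days: 241 − 30 = 211 left.
August 1973 has 31 days: 211 − 31 = 180 left.
July 1973 has 31 days: 180 − 31 = 149 left.
June 1973 has 30 days: 149 − 30 = 119 left.
May 1973 has 31 days: 119 − 31 = 88 left.
April 1973 has 30 days: 88 − 30 = 58 left.
March 1973 has 31 days: 58 − 31 = 27 left.
February 1973 has 28 days; 28 − 27 = 1 → February 1, 1973.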